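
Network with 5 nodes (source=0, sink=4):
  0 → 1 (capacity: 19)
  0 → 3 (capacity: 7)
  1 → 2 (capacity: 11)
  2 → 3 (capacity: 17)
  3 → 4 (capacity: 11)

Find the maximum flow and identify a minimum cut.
Max flow = 11, Min cut edges: (3,4)

Maximum flow: 11
Minimum cut: (3,4)
Partition: S = [0, 1, 2, 3], T = [4]

Max-flow min-cut theorem verified: both equal 11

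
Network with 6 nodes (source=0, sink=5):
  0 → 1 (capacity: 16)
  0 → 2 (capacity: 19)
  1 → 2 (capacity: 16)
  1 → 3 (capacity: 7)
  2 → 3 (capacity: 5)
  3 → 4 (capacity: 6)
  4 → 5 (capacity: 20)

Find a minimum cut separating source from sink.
Min cut value = 6, edges: (3,4)

Min cut value: 6
Partition: S = [0, 1, 2, 3], T = [4, 5]
Cut edges: (3,4)

By max-flow min-cut theorem, max flow = min cut = 6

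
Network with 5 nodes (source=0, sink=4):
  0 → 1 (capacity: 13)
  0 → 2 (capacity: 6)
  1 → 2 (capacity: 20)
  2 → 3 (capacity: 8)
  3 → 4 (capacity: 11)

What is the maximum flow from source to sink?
Maximum flow = 8

Max flow: 8

Flow assignment:
  0 → 1: 8/13
  1 → 2: 8/20
  2 → 3: 8/8
  3 → 4: 8/11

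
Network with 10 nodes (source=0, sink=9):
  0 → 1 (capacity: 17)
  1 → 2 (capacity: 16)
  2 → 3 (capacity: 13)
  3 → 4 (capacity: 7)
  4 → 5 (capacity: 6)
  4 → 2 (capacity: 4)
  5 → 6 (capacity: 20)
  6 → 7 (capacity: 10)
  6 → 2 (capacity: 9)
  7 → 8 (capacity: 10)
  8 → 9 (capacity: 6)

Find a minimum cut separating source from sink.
Min cut value = 6, edges: (8,9)

Min cut value: 6
Partition: S = [0, 1, 2, 3, 4, 5, 6, 7, 8], T = [9]
Cut edges: (8,9)

By max-flow min-cut theorem, max flow = min cut = 6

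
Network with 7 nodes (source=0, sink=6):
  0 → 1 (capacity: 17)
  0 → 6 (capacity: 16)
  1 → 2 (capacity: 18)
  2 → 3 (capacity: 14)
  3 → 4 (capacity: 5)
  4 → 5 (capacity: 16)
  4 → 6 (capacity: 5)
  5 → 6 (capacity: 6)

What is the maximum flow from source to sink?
Maximum flow = 21

Max flow: 21

Flow assignment:
  0 → 1: 5/17
  0 → 6: 16/16
  1 → 2: 5/18
  2 → 3: 5/14
  3 → 4: 5/5
  4 → 6: 5/5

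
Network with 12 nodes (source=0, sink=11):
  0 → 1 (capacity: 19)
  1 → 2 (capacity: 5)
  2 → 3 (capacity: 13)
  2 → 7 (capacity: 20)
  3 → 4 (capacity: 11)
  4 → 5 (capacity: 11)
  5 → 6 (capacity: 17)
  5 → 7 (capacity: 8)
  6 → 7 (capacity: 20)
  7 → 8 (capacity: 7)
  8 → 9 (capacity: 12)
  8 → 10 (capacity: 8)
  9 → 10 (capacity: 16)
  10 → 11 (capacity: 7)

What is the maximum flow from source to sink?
Maximum flow = 5

Max flow: 5

Flow assignment:
  0 → 1: 5/19
  1 → 2: 5/5
  2 → 7: 5/20
  7 → 8: 5/7
  8 → 10: 5/8
  10 → 11: 5/7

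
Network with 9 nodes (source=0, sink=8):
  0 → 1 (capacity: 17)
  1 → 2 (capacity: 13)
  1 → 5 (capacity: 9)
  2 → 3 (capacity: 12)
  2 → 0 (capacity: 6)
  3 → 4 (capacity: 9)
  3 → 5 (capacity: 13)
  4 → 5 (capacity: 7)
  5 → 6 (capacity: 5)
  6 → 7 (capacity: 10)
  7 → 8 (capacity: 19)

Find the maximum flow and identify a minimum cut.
Max flow = 5, Min cut edges: (5,6)

Maximum flow: 5
Minimum cut: (5,6)
Partition: S = [0, 1, 2, 3, 4, 5], T = [6, 7, 8]

Max-flow min-cut theorem verified: both equal 5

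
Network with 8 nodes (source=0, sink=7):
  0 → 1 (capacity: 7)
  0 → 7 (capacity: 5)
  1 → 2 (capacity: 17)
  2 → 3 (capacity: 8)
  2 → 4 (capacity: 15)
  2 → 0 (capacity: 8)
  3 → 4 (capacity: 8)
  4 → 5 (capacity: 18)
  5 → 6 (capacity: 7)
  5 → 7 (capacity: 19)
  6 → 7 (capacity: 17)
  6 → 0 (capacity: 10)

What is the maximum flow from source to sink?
Maximum flow = 12

Max flow: 12

Flow assignment:
  0 → 1: 7/7
  0 → 7: 5/5
  1 → 2: 7/17
  2 → 4: 7/15
  4 → 5: 7/18
  5 → 7: 7/19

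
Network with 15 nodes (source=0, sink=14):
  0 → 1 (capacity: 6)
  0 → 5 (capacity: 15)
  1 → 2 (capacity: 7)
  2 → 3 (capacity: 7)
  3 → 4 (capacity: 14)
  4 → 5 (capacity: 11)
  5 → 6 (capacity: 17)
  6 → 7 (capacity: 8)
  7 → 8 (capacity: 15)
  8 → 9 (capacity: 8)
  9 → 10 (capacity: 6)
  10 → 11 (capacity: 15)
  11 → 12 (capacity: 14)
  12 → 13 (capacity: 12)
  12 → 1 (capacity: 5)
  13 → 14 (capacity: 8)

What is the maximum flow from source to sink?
Maximum flow = 6

Max flow: 6

Flow assignment:
  0 → 1: 6/6
  1 → 2: 6/7
  2 → 3: 6/7
  3 → 4: 6/14
  4 → 5: 6/11
  5 → 6: 6/17
  6 → 7: 6/8
  7 → 8: 6/15
  8 → 9: 6/8
  9 → 10: 6/6
  10 → 11: 6/15
  11 → 12: 6/14
  12 → 13: 6/12
  13 → 14: 6/8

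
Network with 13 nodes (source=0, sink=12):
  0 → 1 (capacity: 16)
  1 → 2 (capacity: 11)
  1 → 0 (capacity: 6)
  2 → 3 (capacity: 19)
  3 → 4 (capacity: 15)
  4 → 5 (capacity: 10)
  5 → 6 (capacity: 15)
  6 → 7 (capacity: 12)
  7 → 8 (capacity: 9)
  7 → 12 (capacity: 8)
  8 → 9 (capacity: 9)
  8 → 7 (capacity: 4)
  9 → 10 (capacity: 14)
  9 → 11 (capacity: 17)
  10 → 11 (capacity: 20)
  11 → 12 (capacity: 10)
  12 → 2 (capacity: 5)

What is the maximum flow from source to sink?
Maximum flow = 10

Max flow: 10

Flow assignment:
  0 → 1: 10/16
  1 → 2: 10/11
  2 → 3: 10/19
  3 → 4: 10/15
  4 → 5: 10/10
  5 → 6: 10/15
  6 → 7: 10/12
  7 → 8: 2/9
  7 → 12: 8/8
  8 → 9: 2/9
  9 → 11: 2/17
  11 → 12: 2/10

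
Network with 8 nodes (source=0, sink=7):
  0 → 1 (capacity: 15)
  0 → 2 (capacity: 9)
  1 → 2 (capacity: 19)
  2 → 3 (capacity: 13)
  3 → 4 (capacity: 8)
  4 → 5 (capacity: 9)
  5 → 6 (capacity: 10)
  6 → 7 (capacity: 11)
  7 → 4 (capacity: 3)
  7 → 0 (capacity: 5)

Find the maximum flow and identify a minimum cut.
Max flow = 8, Min cut edges: (3,4)

Maximum flow: 8
Minimum cut: (3,4)
Partition: S = [0, 1, 2, 3], T = [4, 5, 6, 7]

Max-flow min-cut theorem verified: both equal 8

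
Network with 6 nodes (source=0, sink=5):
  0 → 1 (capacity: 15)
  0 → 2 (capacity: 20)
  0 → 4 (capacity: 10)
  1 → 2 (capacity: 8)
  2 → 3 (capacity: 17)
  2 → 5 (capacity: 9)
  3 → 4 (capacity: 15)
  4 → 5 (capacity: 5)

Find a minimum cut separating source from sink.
Min cut value = 14, edges: (2,5), (4,5)

Min cut value: 14
Partition: S = [0, 1, 2, 3, 4], T = [5]
Cut edges: (2,5), (4,5)

By max-flow min-cut theorem, max flow = min cut = 14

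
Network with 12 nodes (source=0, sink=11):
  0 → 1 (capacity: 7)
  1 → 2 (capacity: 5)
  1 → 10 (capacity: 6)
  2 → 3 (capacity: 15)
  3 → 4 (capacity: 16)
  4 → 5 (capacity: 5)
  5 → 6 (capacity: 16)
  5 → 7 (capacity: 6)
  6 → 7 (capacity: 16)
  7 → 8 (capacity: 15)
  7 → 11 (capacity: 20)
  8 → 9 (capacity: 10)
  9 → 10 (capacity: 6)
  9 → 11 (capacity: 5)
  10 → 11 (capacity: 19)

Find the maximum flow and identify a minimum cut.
Max flow = 7, Min cut edges: (0,1)

Maximum flow: 7
Minimum cut: (0,1)
Partition: S = [0], T = [1, 2, 3, 4, 5, 6, 7, 8, 9, 10, 11]

Max-flow min-cut theorem verified: both equal 7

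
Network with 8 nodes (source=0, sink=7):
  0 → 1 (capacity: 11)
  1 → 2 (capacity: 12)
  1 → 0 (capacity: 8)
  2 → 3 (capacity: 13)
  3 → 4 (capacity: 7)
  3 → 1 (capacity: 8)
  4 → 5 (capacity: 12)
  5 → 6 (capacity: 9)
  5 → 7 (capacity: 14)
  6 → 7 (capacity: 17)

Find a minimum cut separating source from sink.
Min cut value = 7, edges: (3,4)

Min cut value: 7
Partition: S = [0, 1, 2, 3], T = [4, 5, 6, 7]
Cut edges: (3,4)

By max-flow min-cut theorem, max flow = min cut = 7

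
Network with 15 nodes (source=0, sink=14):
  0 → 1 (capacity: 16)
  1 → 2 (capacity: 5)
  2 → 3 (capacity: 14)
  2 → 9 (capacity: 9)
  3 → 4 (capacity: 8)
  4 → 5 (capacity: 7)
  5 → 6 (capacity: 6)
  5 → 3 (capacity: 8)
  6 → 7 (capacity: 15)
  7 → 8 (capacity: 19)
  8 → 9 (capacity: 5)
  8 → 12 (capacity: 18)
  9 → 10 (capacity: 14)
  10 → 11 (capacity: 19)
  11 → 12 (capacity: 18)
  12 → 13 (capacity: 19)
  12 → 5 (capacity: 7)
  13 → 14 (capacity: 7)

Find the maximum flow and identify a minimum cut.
Max flow = 5, Min cut edges: (1,2)

Maximum flow: 5
Minimum cut: (1,2)
Partition: S = [0, 1], T = [2, 3, 4, 5, 6, 7, 8, 9, 10, 11, 12, 13, 14]

Max-flow min-cut theorem verified: both equal 5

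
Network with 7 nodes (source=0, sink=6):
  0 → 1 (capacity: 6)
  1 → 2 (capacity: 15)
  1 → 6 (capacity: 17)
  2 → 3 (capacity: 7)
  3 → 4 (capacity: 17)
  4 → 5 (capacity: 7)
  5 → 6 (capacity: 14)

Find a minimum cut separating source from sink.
Min cut value = 6, edges: (0,1)

Min cut value: 6
Partition: S = [0], T = [1, 2, 3, 4, 5, 6]
Cut edges: (0,1)

By max-flow min-cut theorem, max flow = min cut = 6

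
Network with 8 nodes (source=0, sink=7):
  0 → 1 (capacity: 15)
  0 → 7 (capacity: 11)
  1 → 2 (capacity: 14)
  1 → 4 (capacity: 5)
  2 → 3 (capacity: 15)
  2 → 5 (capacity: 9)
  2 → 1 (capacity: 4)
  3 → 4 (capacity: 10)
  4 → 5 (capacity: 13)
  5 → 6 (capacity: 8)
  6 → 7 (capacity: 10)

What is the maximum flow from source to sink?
Maximum flow = 19

Max flow: 19

Flow assignment:
  0 → 1: 8/15
  0 → 7: 11/11
  1 → 2: 8/14
  2 → 5: 8/9
  5 → 6: 8/8
  6 → 7: 8/10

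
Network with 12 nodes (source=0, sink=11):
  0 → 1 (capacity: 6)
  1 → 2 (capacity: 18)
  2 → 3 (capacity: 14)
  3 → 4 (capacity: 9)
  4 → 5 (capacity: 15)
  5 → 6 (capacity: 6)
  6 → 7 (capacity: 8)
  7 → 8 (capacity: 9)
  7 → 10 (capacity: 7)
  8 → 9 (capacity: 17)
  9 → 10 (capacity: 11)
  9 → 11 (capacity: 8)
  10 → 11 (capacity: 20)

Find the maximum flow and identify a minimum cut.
Max flow = 6, Min cut edges: (5,6)

Maximum flow: 6
Minimum cut: (5,6)
Partition: S = [0, 1, 2, 3, 4, 5], T = [6, 7, 8, 9, 10, 11]

Max-flow min-cut theorem verified: both equal 6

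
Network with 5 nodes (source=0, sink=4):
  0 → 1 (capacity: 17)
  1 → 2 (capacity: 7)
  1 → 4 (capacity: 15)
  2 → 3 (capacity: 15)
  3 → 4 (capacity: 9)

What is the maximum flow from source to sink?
Maximum flow = 17

Max flow: 17

Flow assignment:
  0 → 1: 17/17
  1 → 2: 2/7
  1 → 4: 15/15
  2 → 3: 2/15
  3 → 4: 2/9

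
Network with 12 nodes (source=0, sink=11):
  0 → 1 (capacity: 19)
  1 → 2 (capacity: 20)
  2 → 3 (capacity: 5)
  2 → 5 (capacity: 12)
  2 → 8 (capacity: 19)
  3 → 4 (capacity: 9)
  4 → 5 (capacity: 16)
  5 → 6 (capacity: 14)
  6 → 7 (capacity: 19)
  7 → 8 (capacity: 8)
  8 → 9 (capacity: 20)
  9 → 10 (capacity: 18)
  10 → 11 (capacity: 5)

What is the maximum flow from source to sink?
Maximum flow = 5

Max flow: 5

Flow assignment:
  0 → 1: 5/19
  1 → 2: 5/20
  2 → 8: 5/19
  8 → 9: 5/20
  9 → 10: 5/18
  10 → 11: 5/5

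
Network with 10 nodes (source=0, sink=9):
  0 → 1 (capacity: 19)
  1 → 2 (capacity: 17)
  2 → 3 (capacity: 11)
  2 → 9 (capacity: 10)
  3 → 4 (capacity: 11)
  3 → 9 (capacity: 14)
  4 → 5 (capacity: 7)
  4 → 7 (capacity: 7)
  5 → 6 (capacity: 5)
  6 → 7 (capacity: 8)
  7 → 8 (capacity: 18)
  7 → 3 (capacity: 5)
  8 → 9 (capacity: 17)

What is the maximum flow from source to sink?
Maximum flow = 17

Max flow: 17

Flow assignment:
  0 → 1: 17/19
  1 → 2: 17/17
  2 → 3: 7/11
  2 → 9: 10/10
  3 → 9: 7/14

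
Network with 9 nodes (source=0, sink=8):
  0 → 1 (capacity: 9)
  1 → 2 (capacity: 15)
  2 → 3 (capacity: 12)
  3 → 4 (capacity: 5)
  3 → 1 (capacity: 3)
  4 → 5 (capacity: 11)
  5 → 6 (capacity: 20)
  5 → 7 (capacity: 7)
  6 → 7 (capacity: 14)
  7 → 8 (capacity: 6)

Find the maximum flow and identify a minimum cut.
Max flow = 5, Min cut edges: (3,4)

Maximum flow: 5
Minimum cut: (3,4)
Partition: S = [0, 1, 2, 3], T = [4, 5, 6, 7, 8]

Max-flow min-cut theorem verified: both equal 5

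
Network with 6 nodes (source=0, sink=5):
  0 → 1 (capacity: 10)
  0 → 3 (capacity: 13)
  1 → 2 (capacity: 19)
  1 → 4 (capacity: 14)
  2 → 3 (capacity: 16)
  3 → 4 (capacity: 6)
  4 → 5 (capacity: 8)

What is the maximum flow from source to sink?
Maximum flow = 8

Max flow: 8

Flow assignment:
  0 → 1: 2/10
  0 → 3: 6/13
  1 → 4: 2/14
  3 → 4: 6/6
  4 → 5: 8/8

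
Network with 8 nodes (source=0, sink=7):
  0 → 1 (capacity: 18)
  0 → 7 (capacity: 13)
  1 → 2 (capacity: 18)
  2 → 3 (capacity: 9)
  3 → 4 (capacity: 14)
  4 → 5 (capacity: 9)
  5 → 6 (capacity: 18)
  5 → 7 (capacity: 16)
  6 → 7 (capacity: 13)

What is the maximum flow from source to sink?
Maximum flow = 22

Max flow: 22

Flow assignment:
  0 → 1: 9/18
  0 → 7: 13/13
  1 → 2: 9/18
  2 → 3: 9/9
  3 → 4: 9/14
  4 → 5: 9/9
  5 → 7: 9/16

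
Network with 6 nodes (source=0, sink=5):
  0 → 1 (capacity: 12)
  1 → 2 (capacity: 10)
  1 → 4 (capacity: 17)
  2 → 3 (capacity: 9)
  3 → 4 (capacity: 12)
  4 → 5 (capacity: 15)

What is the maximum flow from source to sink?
Maximum flow = 12

Max flow: 12

Flow assignment:
  0 → 1: 12/12
  1 → 4: 12/17
  4 → 5: 12/15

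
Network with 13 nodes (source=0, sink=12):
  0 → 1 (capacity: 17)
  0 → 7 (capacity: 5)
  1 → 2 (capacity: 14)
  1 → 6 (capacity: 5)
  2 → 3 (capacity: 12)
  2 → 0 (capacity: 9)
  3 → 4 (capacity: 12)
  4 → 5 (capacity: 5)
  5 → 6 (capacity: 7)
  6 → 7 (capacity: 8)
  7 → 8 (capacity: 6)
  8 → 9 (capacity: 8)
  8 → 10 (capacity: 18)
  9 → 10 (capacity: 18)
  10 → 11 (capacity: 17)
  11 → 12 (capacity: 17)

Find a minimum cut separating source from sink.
Min cut value = 6, edges: (7,8)

Min cut value: 6
Partition: S = [0, 1, 2, 3, 4, 5, 6, 7], T = [8, 9, 10, 11, 12]
Cut edges: (7,8)

By max-flow min-cut theorem, max flow = min cut = 6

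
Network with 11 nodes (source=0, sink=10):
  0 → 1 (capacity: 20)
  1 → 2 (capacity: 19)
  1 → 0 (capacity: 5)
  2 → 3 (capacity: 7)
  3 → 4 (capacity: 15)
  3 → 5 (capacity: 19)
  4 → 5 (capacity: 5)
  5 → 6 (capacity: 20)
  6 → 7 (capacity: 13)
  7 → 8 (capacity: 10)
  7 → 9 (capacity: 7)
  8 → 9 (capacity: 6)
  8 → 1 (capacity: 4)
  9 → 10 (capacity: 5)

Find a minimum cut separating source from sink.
Min cut value = 5, edges: (9,10)

Min cut value: 5
Partition: S = [0, 1, 2, 3, 4, 5, 6, 7, 8, 9], T = [10]
Cut edges: (9,10)

By max-flow min-cut theorem, max flow = min cut = 5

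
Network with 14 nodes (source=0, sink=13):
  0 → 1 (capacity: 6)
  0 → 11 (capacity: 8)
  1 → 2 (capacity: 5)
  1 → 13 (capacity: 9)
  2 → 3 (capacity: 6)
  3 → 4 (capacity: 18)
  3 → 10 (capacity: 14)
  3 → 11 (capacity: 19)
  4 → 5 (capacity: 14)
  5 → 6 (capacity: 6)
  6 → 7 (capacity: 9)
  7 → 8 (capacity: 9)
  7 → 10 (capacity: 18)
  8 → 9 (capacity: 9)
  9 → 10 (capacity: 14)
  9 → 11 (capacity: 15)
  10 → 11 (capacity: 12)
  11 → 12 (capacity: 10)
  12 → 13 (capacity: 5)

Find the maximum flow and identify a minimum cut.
Max flow = 11, Min cut edges: (0,1), (12,13)

Maximum flow: 11
Minimum cut: (0,1), (12,13)
Partition: S = [0, 2, 3, 4, 5, 6, 7, 8, 9, 10, 11, 12], T = [1, 13]

Max-flow min-cut theorem verified: both equal 11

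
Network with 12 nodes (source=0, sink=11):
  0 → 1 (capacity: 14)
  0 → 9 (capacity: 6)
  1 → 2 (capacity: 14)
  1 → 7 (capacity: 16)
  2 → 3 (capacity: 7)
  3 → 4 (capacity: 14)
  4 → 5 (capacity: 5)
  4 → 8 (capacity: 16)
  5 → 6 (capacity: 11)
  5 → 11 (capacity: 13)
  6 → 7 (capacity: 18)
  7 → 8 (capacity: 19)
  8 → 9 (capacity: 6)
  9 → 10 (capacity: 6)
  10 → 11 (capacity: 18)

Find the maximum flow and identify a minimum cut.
Max flow = 11, Min cut edges: (4,5), (9,10)

Maximum flow: 11
Minimum cut: (4,5), (9,10)
Partition: S = [0, 1, 2, 3, 4, 6, 7, 8, 9], T = [5, 10, 11]

Max-flow min-cut theorem verified: both equal 11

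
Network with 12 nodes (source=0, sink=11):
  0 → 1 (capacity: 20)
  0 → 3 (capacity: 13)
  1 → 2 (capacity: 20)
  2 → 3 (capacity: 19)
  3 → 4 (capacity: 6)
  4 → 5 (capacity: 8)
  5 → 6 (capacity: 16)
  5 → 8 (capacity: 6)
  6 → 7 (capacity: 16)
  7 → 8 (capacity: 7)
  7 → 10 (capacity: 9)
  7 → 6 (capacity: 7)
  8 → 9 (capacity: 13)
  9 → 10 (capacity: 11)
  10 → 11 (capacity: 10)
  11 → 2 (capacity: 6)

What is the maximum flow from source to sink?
Maximum flow = 6

Max flow: 6

Flow assignment:
  0 → 3: 6/13
  3 → 4: 6/6
  4 → 5: 6/8
  5 → 6: 6/16
  6 → 7: 6/16
  7 → 10: 6/9
  10 → 11: 6/10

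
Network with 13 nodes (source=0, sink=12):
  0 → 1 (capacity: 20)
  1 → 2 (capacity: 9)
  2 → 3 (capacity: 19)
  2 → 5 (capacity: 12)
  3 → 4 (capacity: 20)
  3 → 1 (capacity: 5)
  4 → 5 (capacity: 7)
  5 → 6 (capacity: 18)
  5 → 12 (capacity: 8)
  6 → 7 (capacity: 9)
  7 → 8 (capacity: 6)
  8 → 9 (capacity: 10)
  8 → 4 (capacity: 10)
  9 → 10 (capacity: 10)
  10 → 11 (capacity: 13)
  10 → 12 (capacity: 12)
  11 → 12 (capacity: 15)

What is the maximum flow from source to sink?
Maximum flow = 9

Max flow: 9

Flow assignment:
  0 → 1: 9/20
  1 → 2: 9/9
  2 → 5: 9/12
  5 → 6: 1/18
  5 → 12: 8/8
  6 → 7: 1/9
  7 → 8: 1/6
  8 → 9: 1/10
  9 → 10: 1/10
  10 → 12: 1/12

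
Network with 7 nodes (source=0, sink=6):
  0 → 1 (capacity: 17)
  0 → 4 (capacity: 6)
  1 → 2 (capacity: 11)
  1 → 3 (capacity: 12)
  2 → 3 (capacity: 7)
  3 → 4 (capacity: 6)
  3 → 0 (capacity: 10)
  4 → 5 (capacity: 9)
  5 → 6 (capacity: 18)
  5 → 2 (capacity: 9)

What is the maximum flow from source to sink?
Maximum flow = 9

Max flow: 9

Flow assignment:
  0 → 1: 16/17
  0 → 4: 3/6
  1 → 2: 5/11
  1 → 3: 11/12
  2 → 3: 5/7
  3 → 4: 6/6
  3 → 0: 10/10
  4 → 5: 9/9
  5 → 6: 9/18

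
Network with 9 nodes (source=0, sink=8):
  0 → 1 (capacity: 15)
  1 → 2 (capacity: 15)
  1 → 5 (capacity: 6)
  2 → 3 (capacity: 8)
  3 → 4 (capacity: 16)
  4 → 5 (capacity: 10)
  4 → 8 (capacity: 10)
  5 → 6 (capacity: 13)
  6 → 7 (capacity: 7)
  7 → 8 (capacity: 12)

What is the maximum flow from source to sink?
Maximum flow = 14

Max flow: 14

Flow assignment:
  0 → 1: 14/15
  1 → 2: 8/15
  1 → 5: 6/6
  2 → 3: 8/8
  3 → 4: 8/16
  4 → 8: 8/10
  5 → 6: 6/13
  6 → 7: 6/7
  7 → 8: 6/12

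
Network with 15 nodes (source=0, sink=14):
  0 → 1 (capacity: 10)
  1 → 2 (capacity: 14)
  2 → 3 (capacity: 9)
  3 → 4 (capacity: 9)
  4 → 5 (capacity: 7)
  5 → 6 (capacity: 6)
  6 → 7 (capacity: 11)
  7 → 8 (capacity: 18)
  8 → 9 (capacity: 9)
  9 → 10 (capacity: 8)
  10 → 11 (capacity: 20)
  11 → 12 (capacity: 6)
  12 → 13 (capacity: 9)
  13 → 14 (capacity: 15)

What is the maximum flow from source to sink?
Maximum flow = 6

Max flow: 6

Flow assignment:
  0 → 1: 6/10
  1 → 2: 6/14
  2 → 3: 6/9
  3 → 4: 6/9
  4 → 5: 6/7
  5 → 6: 6/6
  6 → 7: 6/11
  7 → 8: 6/18
  8 → 9: 6/9
  9 → 10: 6/8
  10 → 11: 6/20
  11 → 12: 6/6
  12 → 13: 6/9
  13 → 14: 6/15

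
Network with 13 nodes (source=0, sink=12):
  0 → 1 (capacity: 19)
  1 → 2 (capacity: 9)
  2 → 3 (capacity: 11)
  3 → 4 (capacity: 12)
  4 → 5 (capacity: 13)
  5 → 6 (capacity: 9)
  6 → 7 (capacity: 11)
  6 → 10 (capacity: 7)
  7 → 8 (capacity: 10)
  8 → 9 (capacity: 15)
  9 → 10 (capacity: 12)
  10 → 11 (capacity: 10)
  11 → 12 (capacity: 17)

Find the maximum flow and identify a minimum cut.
Max flow = 9, Min cut edges: (5,6)

Maximum flow: 9
Minimum cut: (5,6)
Partition: S = [0, 1, 2, 3, 4, 5], T = [6, 7, 8, 9, 10, 11, 12]

Max-flow min-cut theorem verified: both equal 9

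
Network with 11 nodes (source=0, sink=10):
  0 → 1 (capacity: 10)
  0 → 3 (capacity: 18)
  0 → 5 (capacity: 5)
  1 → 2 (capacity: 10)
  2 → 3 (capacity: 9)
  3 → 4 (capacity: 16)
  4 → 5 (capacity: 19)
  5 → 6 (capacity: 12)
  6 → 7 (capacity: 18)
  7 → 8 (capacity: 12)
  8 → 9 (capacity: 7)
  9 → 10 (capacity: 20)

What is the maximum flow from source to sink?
Maximum flow = 7

Max flow: 7

Flow assignment:
  0 → 1: 7/10
  1 → 2: 7/10
  2 → 3: 7/9
  3 → 4: 7/16
  4 → 5: 7/19
  5 → 6: 7/12
  6 → 7: 7/18
  7 → 8: 7/12
  8 → 9: 7/7
  9 → 10: 7/20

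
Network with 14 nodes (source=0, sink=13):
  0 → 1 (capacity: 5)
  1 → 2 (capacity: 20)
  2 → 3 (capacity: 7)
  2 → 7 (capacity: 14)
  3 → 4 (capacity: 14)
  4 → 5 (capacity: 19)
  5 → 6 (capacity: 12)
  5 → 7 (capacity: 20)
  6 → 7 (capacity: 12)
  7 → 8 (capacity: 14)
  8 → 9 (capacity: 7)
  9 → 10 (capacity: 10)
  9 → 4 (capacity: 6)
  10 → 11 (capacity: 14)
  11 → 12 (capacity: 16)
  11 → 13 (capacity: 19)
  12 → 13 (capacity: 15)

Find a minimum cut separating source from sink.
Min cut value = 5, edges: (0,1)

Min cut value: 5
Partition: S = [0], T = [1, 2, 3, 4, 5, 6, 7, 8, 9, 10, 11, 12, 13]
Cut edges: (0,1)

By max-flow min-cut theorem, max flow = min cut = 5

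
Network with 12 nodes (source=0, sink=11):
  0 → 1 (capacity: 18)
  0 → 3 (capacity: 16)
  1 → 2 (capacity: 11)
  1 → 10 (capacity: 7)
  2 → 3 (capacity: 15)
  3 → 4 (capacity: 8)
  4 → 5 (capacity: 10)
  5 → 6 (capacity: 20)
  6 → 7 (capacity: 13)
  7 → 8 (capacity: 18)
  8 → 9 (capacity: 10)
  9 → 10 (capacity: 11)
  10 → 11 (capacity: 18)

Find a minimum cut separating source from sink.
Min cut value = 15, edges: (1,10), (3,4)

Min cut value: 15
Partition: S = [0, 1, 2, 3], T = [4, 5, 6, 7, 8, 9, 10, 11]
Cut edges: (1,10), (3,4)

By max-flow min-cut theorem, max flow = min cut = 15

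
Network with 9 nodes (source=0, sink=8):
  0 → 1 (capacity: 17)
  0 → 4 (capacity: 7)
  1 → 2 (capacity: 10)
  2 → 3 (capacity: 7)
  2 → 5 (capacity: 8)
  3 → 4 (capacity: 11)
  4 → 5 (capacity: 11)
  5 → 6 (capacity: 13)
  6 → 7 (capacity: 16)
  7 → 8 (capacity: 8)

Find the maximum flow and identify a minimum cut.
Max flow = 8, Min cut edges: (7,8)

Maximum flow: 8
Minimum cut: (7,8)
Partition: S = [0, 1, 2, 3, 4, 5, 6, 7], T = [8]

Max-flow min-cut theorem verified: both equal 8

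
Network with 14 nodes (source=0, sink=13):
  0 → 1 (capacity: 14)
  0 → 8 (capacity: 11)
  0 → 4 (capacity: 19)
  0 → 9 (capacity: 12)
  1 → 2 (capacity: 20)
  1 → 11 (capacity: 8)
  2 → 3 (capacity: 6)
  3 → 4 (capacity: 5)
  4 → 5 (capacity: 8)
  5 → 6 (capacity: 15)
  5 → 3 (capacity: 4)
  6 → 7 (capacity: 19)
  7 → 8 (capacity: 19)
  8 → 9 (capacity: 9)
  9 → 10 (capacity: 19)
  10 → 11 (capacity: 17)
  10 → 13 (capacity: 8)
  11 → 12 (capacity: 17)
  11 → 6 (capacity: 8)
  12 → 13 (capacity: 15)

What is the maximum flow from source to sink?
Maximum flow = 23

Max flow: 23

Flow assignment:
  0 → 1: 6/14
  0 → 8: 1/11
  0 → 4: 8/19
  0 → 9: 8/12
  1 → 11: 6/8
  4 → 5: 8/8
  5 → 6: 8/15
  6 → 7: 8/19
  7 → 8: 8/19
  8 → 9: 9/9
  9 → 10: 17/19
  10 → 11: 9/17
  10 → 13: 8/8
  11 → 12: 15/17
  12 → 13: 15/15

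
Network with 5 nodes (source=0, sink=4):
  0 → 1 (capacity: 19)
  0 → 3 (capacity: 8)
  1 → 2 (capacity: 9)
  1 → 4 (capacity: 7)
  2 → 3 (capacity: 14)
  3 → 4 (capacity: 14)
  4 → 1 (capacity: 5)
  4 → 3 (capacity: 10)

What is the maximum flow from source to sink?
Maximum flow = 21

Max flow: 21

Flow assignment:
  0 → 1: 16/19
  0 → 3: 5/8
  1 → 2: 9/9
  1 → 4: 7/7
  2 → 3: 9/14
  3 → 4: 14/14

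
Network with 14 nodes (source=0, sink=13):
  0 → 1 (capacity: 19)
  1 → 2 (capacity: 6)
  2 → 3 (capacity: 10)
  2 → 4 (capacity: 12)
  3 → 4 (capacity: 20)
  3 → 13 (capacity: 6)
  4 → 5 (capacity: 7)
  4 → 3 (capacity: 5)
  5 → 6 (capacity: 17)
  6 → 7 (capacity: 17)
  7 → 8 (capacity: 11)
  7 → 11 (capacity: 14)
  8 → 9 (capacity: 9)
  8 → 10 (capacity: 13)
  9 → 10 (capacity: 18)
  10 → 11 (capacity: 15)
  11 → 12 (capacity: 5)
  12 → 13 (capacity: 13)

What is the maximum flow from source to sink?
Maximum flow = 6

Max flow: 6

Flow assignment:
  0 → 1: 6/19
  1 → 2: 6/6
  2 → 3: 6/10
  3 → 13: 6/6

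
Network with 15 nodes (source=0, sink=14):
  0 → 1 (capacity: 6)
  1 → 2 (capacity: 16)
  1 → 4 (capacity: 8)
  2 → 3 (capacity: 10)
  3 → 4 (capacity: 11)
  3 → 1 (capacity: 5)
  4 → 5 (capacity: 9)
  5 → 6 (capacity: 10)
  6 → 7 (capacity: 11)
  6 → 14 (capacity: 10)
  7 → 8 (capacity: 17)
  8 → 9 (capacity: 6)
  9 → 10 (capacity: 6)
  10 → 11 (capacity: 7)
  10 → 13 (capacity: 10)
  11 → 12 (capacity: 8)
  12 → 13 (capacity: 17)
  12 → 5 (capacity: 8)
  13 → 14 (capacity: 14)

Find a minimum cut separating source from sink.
Min cut value = 6, edges: (0,1)

Min cut value: 6
Partition: S = [0], T = [1, 2, 3, 4, 5, 6, 7, 8, 9, 10, 11, 12, 13, 14]
Cut edges: (0,1)

By max-flow min-cut theorem, max flow = min cut = 6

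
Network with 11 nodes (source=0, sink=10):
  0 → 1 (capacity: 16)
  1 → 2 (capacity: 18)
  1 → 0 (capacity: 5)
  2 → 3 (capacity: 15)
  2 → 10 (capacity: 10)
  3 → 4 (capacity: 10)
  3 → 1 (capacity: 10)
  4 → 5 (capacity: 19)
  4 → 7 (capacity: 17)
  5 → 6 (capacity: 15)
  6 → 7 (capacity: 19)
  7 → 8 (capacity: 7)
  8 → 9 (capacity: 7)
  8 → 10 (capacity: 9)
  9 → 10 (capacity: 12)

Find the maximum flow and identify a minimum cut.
Max flow = 16, Min cut edges: (0,1)

Maximum flow: 16
Minimum cut: (0,1)
Partition: S = [0], T = [1, 2, 3, 4, 5, 6, 7, 8, 9, 10]

Max-flow min-cut theorem verified: both equal 16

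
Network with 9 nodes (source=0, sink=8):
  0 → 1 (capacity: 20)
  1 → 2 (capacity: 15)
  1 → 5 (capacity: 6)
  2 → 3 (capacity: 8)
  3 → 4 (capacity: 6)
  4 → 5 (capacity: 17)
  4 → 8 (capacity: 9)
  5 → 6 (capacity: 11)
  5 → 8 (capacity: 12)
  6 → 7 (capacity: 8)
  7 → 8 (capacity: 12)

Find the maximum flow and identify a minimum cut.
Max flow = 12, Min cut edges: (1,5), (3,4)

Maximum flow: 12
Minimum cut: (1,5), (3,4)
Partition: S = [0, 1, 2, 3], T = [4, 5, 6, 7, 8]

Max-flow min-cut theorem verified: both equal 12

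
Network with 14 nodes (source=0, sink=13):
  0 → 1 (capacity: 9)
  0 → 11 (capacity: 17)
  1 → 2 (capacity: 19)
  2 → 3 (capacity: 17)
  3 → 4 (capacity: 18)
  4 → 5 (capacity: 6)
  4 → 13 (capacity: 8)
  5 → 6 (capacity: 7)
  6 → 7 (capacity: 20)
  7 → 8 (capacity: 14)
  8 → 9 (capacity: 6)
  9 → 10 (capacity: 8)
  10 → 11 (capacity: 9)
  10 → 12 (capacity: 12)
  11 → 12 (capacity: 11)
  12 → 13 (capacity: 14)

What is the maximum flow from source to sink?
Maximum flow = 20

Max flow: 20

Flow assignment:
  0 → 1: 9/9
  0 → 11: 11/17
  1 → 2: 9/19
  2 → 3: 9/17
  3 → 4: 9/18
  4 → 5: 1/6
  4 → 13: 8/8
  5 → 6: 1/7
  6 → 7: 1/20
  7 → 8: 1/14
  8 → 9: 1/6
  9 → 10: 1/8
  10 → 12: 1/12
  11 → 12: 11/11
  12 → 13: 12/14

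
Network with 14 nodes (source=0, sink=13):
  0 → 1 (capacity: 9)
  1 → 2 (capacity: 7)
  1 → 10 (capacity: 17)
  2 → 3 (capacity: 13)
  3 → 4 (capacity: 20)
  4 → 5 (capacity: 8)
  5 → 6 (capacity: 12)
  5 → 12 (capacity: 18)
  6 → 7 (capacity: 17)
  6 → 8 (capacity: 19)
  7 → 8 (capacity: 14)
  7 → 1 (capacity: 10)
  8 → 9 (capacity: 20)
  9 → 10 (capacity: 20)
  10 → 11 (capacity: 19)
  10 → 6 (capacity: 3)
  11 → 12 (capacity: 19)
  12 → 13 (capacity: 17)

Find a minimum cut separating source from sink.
Min cut value = 9, edges: (0,1)

Min cut value: 9
Partition: S = [0], T = [1, 2, 3, 4, 5, 6, 7, 8, 9, 10, 11, 12, 13]
Cut edges: (0,1)

By max-flow min-cut theorem, max flow = min cut = 9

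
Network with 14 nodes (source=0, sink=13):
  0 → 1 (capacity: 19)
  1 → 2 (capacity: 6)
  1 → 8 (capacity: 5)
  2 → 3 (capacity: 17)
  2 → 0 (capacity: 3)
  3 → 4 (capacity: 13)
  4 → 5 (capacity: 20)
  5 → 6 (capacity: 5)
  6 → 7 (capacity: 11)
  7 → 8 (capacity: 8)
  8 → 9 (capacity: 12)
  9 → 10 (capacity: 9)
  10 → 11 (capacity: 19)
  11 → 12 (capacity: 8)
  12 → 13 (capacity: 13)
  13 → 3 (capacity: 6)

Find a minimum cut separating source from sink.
Min cut value = 8, edges: (11,12)

Min cut value: 8
Partition: S = [0, 1, 2, 3, 4, 5, 6, 7, 8, 9, 10, 11], T = [12, 13]
Cut edges: (11,12)

By max-flow min-cut theorem, max flow = min cut = 8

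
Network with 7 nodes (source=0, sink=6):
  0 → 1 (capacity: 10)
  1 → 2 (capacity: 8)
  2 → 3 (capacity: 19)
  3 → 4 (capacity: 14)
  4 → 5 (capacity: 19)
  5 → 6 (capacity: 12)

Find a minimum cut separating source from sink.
Min cut value = 8, edges: (1,2)

Min cut value: 8
Partition: S = [0, 1], T = [2, 3, 4, 5, 6]
Cut edges: (1,2)

By max-flow min-cut theorem, max flow = min cut = 8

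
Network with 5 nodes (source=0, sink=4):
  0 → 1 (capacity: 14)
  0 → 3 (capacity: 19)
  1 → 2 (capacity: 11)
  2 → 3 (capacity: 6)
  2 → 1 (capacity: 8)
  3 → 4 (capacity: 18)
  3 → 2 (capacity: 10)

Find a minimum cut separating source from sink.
Min cut value = 18, edges: (3,4)

Min cut value: 18
Partition: S = [0, 1, 2, 3], T = [4]
Cut edges: (3,4)

By max-flow min-cut theorem, max flow = min cut = 18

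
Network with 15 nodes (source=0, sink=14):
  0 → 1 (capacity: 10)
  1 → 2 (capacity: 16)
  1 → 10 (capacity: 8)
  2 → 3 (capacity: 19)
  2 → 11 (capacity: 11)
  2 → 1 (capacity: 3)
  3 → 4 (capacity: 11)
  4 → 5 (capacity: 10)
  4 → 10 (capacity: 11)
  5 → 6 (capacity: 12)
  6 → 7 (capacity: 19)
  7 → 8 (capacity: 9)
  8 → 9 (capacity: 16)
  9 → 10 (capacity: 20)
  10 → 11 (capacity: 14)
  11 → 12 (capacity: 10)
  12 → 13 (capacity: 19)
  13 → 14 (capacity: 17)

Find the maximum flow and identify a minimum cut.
Max flow = 10, Min cut edges: (11,12)

Maximum flow: 10
Minimum cut: (11,12)
Partition: S = [0, 1, 2, 3, 4, 5, 6, 7, 8, 9, 10, 11], T = [12, 13, 14]

Max-flow min-cut theorem verified: both equal 10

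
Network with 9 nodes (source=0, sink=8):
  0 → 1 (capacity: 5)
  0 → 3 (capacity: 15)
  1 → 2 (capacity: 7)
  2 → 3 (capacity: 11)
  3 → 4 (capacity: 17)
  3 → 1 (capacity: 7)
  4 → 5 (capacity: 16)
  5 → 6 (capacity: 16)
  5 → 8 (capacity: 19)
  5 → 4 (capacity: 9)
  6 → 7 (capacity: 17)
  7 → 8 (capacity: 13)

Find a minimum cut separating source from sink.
Min cut value = 16, edges: (4,5)

Min cut value: 16
Partition: S = [0, 1, 2, 3, 4], T = [5, 6, 7, 8]
Cut edges: (4,5)

By max-flow min-cut theorem, max flow = min cut = 16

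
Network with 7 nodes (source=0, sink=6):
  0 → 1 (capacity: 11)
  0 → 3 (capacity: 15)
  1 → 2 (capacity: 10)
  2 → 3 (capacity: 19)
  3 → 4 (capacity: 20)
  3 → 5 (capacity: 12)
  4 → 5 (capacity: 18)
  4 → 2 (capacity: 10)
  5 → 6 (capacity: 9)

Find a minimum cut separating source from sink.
Min cut value = 9, edges: (5,6)

Min cut value: 9
Partition: S = [0, 1, 2, 3, 4, 5], T = [6]
Cut edges: (5,6)

By max-flow min-cut theorem, max flow = min cut = 9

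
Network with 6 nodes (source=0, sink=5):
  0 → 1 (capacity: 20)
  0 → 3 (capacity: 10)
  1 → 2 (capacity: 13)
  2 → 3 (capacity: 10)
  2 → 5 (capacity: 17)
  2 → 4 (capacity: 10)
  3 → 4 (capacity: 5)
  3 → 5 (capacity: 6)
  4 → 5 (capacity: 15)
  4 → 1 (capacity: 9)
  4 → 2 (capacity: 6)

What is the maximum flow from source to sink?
Maximum flow = 23

Max flow: 23

Flow assignment:
  0 → 1: 13/20
  0 → 3: 10/10
  1 → 2: 13/13
  2 → 5: 13/17
  3 → 4: 4/5
  3 → 5: 6/6
  4 → 5: 4/15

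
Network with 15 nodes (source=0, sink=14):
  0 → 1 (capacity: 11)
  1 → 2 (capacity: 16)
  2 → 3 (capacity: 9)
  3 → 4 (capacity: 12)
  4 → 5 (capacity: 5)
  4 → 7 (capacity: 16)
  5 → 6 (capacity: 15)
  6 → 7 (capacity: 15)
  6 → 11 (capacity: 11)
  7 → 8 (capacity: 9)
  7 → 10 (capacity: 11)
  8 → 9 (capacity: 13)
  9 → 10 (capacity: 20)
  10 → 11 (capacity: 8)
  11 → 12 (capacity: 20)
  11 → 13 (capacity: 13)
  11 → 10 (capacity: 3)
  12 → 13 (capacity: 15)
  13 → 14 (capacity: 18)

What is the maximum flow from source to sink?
Maximum flow = 9

Max flow: 9

Flow assignment:
  0 → 1: 9/11
  1 → 2: 9/16
  2 → 3: 9/9
  3 → 4: 9/12
  4 → 5: 5/5
  4 → 7: 4/16
  5 → 6: 5/15
  6 → 11: 5/11
  7 → 10: 4/11
  10 → 11: 4/8
  11 → 13: 9/13
  13 → 14: 9/18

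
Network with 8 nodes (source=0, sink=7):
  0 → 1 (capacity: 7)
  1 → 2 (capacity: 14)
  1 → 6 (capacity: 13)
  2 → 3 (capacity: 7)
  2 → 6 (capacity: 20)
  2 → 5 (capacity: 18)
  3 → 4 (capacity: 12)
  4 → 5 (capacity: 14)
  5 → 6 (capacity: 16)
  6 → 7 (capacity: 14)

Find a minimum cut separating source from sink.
Min cut value = 7, edges: (0,1)

Min cut value: 7
Partition: S = [0], T = [1, 2, 3, 4, 5, 6, 7]
Cut edges: (0,1)

By max-flow min-cut theorem, max flow = min cut = 7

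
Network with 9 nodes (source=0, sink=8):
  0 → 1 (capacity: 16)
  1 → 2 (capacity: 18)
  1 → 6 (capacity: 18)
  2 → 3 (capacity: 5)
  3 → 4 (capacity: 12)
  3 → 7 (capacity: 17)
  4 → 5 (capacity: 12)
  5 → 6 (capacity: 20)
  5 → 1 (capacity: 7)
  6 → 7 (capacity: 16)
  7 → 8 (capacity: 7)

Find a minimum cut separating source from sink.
Min cut value = 7, edges: (7,8)

Min cut value: 7
Partition: S = [0, 1, 2, 3, 4, 5, 6, 7], T = [8]
Cut edges: (7,8)

By max-flow min-cut theorem, max flow = min cut = 7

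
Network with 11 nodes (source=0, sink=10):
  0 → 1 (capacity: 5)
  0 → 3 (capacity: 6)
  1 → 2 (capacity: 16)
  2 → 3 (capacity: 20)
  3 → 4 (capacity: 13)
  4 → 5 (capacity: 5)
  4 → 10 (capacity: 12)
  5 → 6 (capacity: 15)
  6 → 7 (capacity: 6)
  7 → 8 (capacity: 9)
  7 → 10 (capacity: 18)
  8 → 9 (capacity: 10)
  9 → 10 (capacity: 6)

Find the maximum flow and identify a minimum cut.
Max flow = 11, Min cut edges: (0,1), (0,3)

Maximum flow: 11
Minimum cut: (0,1), (0,3)
Partition: S = [0], T = [1, 2, 3, 4, 5, 6, 7, 8, 9, 10]

Max-flow min-cut theorem verified: both equal 11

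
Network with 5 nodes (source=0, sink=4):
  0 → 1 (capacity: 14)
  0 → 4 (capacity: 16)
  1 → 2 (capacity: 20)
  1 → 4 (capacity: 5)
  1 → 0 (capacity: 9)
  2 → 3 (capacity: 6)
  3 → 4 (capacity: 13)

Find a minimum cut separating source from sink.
Min cut value = 27, edges: (0,4), (1,4), (2,3)

Min cut value: 27
Partition: S = [0, 1, 2], T = [3, 4]
Cut edges: (0,4), (1,4), (2,3)

By max-flow min-cut theorem, max flow = min cut = 27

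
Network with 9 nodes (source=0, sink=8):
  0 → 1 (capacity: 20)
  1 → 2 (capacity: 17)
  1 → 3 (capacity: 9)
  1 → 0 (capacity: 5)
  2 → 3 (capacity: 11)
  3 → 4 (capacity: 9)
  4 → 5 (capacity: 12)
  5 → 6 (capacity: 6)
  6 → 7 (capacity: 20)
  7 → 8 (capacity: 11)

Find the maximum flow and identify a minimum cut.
Max flow = 6, Min cut edges: (5,6)

Maximum flow: 6
Minimum cut: (5,6)
Partition: S = [0, 1, 2, 3, 4, 5], T = [6, 7, 8]

Max-flow min-cut theorem verified: both equal 6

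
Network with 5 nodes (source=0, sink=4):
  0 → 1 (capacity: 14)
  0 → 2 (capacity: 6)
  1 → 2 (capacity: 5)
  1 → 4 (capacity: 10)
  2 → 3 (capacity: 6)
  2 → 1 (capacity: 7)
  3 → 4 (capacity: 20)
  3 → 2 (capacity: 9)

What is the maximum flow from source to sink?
Maximum flow = 16

Max flow: 16

Flow assignment:
  0 → 1: 14/14
  0 → 2: 2/6
  1 → 2: 4/5
  1 → 4: 10/10
  2 → 3: 6/6
  3 → 4: 6/20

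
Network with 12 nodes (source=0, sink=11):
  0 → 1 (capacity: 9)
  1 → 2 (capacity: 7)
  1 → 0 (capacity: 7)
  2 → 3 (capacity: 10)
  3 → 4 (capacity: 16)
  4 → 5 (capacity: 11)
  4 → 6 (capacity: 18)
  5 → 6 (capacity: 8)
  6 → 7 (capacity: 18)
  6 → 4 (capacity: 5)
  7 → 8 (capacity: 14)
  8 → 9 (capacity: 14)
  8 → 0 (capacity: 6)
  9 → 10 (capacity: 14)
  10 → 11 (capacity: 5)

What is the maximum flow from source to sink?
Maximum flow = 5

Max flow: 5

Flow assignment:
  0 → 1: 7/9
  1 → 2: 7/7
  2 → 3: 7/10
  3 → 4: 7/16
  4 → 6: 7/18
  6 → 7: 7/18
  7 → 8: 7/14
  8 → 9: 5/14
  8 → 0: 2/6
  9 → 10: 5/14
  10 → 11: 5/5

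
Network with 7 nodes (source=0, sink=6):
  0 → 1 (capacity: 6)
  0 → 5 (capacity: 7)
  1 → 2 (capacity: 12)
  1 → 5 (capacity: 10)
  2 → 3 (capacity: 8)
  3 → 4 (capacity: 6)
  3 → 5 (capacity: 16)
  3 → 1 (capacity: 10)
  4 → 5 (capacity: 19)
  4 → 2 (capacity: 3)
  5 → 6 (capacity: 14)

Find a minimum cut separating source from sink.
Min cut value = 13, edges: (0,1), (0,5)

Min cut value: 13
Partition: S = [0], T = [1, 2, 3, 4, 5, 6]
Cut edges: (0,1), (0,5)

By max-flow min-cut theorem, max flow = min cut = 13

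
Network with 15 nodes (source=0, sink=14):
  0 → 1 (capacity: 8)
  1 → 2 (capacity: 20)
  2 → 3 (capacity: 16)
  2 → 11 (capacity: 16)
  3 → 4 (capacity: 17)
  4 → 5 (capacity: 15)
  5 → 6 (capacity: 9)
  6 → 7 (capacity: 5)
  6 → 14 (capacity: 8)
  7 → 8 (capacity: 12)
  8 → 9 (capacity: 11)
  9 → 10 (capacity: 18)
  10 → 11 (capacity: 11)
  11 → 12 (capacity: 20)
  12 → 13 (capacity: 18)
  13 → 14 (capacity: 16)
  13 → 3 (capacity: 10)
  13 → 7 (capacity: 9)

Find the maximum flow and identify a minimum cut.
Max flow = 8, Min cut edges: (0,1)

Maximum flow: 8
Minimum cut: (0,1)
Partition: S = [0], T = [1, 2, 3, 4, 5, 6, 7, 8, 9, 10, 11, 12, 13, 14]

Max-flow min-cut theorem verified: both equal 8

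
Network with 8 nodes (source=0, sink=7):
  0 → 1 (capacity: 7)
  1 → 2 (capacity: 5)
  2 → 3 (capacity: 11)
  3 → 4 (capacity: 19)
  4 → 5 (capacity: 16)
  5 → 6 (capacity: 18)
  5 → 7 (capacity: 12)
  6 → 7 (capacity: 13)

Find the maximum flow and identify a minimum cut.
Max flow = 5, Min cut edges: (1,2)

Maximum flow: 5
Minimum cut: (1,2)
Partition: S = [0, 1], T = [2, 3, 4, 5, 6, 7]

Max-flow min-cut theorem verified: both equal 5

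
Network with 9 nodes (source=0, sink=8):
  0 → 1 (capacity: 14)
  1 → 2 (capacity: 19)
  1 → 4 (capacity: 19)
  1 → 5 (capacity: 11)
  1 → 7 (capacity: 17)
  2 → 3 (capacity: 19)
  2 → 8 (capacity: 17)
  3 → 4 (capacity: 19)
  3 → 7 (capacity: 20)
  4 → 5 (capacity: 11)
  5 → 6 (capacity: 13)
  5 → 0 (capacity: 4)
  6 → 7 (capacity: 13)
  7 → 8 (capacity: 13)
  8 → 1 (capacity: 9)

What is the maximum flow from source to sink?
Maximum flow = 14

Max flow: 14

Flow assignment:
  0 → 1: 14/14
  1 → 2: 14/19
  2 → 8: 14/17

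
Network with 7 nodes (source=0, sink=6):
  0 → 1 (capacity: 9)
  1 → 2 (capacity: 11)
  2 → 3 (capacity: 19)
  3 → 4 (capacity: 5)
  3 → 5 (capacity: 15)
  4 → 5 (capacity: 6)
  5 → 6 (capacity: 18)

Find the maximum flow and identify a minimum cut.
Max flow = 9, Min cut edges: (0,1)

Maximum flow: 9
Minimum cut: (0,1)
Partition: S = [0], T = [1, 2, 3, 4, 5, 6]

Max-flow min-cut theorem verified: both equal 9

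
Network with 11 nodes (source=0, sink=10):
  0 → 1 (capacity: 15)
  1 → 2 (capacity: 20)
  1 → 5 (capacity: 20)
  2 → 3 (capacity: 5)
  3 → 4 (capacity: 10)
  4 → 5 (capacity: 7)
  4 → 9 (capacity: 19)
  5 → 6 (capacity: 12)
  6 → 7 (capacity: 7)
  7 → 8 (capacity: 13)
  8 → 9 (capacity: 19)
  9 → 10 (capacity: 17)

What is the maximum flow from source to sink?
Maximum flow = 12

Max flow: 12

Flow assignment:
  0 → 1: 12/15
  1 → 2: 5/20
  1 → 5: 7/20
  2 → 3: 5/5
  3 → 4: 5/10
  4 → 9: 5/19
  5 → 6: 7/12
  6 → 7: 7/7
  7 → 8: 7/13
  8 → 9: 7/19
  9 → 10: 12/17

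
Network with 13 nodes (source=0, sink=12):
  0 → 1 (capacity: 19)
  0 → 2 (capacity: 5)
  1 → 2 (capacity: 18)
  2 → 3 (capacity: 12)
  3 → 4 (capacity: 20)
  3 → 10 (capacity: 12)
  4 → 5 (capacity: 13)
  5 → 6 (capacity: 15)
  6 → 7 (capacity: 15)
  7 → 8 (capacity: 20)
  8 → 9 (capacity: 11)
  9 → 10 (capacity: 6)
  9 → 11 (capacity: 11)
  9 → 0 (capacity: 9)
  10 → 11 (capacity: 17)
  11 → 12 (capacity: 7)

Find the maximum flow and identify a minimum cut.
Max flow = 7, Min cut edges: (11,12)

Maximum flow: 7
Minimum cut: (11,12)
Partition: S = [0, 1, 2, 3, 4, 5, 6, 7, 8, 9, 10, 11], T = [12]

Max-flow min-cut theorem verified: both equal 7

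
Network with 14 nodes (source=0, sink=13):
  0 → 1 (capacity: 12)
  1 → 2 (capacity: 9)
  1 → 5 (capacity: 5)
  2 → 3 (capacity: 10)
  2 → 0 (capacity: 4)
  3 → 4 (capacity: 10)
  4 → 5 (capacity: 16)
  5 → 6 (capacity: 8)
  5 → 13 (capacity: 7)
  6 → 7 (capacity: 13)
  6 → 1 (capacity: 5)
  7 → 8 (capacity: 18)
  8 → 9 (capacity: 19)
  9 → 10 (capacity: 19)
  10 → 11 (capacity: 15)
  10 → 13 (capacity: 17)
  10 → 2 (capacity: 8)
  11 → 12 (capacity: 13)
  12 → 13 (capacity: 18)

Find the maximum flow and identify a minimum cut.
Max flow = 12, Min cut edges: (0,1)

Maximum flow: 12
Minimum cut: (0,1)
Partition: S = [0], T = [1, 2, 3, 4, 5, 6, 7, 8, 9, 10, 11, 12, 13]

Max-flow min-cut theorem verified: both equal 12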